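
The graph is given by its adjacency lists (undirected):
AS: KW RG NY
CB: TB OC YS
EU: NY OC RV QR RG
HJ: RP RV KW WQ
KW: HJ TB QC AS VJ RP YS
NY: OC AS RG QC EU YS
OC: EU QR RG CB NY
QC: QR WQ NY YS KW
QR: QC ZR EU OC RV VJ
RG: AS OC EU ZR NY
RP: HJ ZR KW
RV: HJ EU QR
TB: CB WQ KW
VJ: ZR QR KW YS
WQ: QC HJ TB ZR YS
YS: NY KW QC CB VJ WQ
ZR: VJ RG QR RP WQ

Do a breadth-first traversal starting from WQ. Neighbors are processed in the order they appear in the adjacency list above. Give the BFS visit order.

WQ -> QC -> HJ -> TB -> ZR -> YS -> QR -> NY -> KW -> RP -> RV -> CB -> VJ -> RG -> EU -> OC -> AS

Visit WQ; enqueue QC, HJ, TB, ZR, YS → queue [QC, HJ, TB, ZR, YS]
Visit QC; enqueue QR, NY, KW → queue [HJ, TB, ZR, YS, QR, NY, KW]
Visit HJ; enqueue RP, RV → queue [TB, ZR, YS, QR, NY, KW, RP, RV]
Visit TB; enqueue CB → queue [ZR, YS, QR, NY, KW, RP, RV, CB]
Visit ZR; enqueue VJ, RG → queue [YS, QR, NY, KW, RP, RV, CB, VJ, RG]
Visit YS → queue [QR, NY, KW, RP, RV, CB, VJ, RG]
Visit QR; enqueue EU, OC → queue [NY, KW, RP, RV, CB, VJ, RG, EU, OC]
Visit NY; enqueue AS → queue [KW, RP, RV, CB, VJ, RG, EU, OC, AS]
Visit KW → queue [RP, RV, CB, VJ, RG, EU, OC, AS]
Visit RP → queue [RV, CB, VJ, RG, EU, OC, AS]
Visit RV → queue [CB, VJ, RG, EU, OC, AS]
Visit CB → queue [VJ, RG, EU, OC, AS]
Visit VJ → queue [RG, EU, OC, AS]
Visit RG → queue [EU, OC, AS]
Visit EU → queue [OC, AS]
Visit OC → queue [AS]
Visit AS → queue []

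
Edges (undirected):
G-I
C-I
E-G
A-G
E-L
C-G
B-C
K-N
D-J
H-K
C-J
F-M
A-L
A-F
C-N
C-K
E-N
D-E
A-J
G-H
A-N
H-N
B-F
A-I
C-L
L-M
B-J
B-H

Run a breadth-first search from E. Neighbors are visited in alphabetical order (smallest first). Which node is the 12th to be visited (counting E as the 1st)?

K

Visit E; enqueue D, G, L, N → queue [D, G, L, N]
Visit D; enqueue J → queue [G, L, N, J]
Visit G; enqueue A, C, H, I → queue [L, N, J, A, C, H, I]
Visit L; enqueue M → queue [N, J, A, C, H, I, M]
Visit N; enqueue K → queue [J, A, C, H, I, M, K]
Visit J; enqueue B → queue [A, C, H, I, M, K, B]
Visit A; enqueue F → queue [C, H, I, M, K, B, F]
Visit C → queue [H, I, M, K, B, F]
Visit H → queue [I, M, K, B, F]
Visit I → queue [M, K, B, F]
Visit M → queue [K, B, F]
Visit K → queue [B, F]
Visit B → queue [F]
Visit F → queue []

Visit order: E, D, G, L, N, J, A, C, H, I, M, K, B, F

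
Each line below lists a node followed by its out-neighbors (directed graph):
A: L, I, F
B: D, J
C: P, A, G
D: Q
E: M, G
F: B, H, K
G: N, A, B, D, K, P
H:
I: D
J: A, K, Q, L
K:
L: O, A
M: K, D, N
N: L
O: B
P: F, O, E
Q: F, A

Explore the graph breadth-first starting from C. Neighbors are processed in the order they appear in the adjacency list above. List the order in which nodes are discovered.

Visit C; enqueue P, A, G → queue [P, A, G]
Visit P; enqueue F, O, E → queue [A, G, F, O, E]
Visit A; enqueue L, I → queue [G, F, O, E, L, I]
Visit G; enqueue N, B, D, K → queue [F, O, E, L, I, N, B, D, K]
Visit F; enqueue H → queue [O, E, L, I, N, B, D, K, H]
Visit O → queue [E, L, I, N, B, D, K, H]
Visit E; enqueue M → queue [L, I, N, B, D, K, H, M]
Visit L → queue [I, N, B, D, K, H, M]
Visit I → queue [N, B, D, K, H, M]
Visit N → queue [B, D, K, H, M]
Visit B; enqueue J → queue [D, K, H, M, J]
Visit D; enqueue Q → queue [K, H, M, J, Q]
Visit K → queue [H, M, J, Q]
Visit H → queue [M, J, Q]
Visit M → queue [J, Q]
Visit J → queue [Q]
Visit Q → queue []

C -> P -> A -> G -> F -> O -> E -> L -> I -> N -> B -> D -> K -> H -> M -> J -> Q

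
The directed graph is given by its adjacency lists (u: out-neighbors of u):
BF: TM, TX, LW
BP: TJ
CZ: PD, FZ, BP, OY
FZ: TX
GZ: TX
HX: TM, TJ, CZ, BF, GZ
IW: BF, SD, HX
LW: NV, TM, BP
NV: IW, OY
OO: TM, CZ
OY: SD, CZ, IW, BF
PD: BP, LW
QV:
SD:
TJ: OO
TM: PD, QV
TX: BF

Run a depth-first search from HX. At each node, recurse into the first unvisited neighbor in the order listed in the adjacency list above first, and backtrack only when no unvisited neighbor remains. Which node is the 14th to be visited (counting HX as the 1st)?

SD

Visit HX
HX → TM
TM → PD
PD → BP
BP → TJ
TJ → OO
OO → CZ
CZ → FZ
FZ → TX
TX → BF
BF → LW
LW → NV
NV → IW
IW → SD
NV → OY
TM → QV
HX → GZ

Visit order: HX, TM, PD, BP, TJ, OO, CZ, FZ, TX, BF, LW, NV, IW, SD, OY, QV, GZ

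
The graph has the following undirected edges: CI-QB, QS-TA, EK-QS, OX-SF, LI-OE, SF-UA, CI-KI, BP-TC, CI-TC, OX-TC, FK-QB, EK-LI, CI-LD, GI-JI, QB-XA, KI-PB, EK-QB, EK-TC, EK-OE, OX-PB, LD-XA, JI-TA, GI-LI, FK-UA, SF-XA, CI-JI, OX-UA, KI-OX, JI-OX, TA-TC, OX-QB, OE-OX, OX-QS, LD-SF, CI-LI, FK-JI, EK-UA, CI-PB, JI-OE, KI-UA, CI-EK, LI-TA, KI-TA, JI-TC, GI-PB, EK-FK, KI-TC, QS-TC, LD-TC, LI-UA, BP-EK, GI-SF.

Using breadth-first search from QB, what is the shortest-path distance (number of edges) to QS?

Level 0: QB
Level 1: CI, EK, FK, OX, XA
Level 2: BP, JI, KI, LD, LI, OE, PB, QS, SF, TC, UA
Level 3: GI, TA
QS first appears at level 2.

2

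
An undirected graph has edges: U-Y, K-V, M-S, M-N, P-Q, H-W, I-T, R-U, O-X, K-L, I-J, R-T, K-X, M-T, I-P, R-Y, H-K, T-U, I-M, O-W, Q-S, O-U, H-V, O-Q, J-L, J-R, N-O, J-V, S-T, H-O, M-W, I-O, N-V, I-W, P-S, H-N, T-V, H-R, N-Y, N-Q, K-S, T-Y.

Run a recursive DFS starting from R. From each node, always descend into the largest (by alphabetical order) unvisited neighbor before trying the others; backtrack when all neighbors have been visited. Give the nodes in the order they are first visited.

R -> Y -> U -> T -> V -> N -> Q -> S -> P -> I -> W -> O -> X -> K -> L -> J -> H -> M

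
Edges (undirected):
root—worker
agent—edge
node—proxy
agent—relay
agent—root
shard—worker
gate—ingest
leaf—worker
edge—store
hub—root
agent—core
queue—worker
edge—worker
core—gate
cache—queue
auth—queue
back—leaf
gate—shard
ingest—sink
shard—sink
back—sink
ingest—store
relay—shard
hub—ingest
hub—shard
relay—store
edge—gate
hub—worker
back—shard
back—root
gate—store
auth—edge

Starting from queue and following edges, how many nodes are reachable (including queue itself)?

17

BFS from queue visits: queue, auth, cache, worker, edge, hub, leaf, root, shard, agent, gate, store, ingest, back, relay, sink, core
Reachable nodes: 17 of 19 total.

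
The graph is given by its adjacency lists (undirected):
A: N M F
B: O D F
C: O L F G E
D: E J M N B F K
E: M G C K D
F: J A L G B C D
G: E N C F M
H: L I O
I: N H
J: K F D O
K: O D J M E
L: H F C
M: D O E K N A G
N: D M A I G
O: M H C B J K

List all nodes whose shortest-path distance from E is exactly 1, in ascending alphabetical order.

Level 0: E
Level 1: C, D, G, K, M
Level 2: A, B, F, J, L, N, O
Level 3: H, I

C, D, G, K, M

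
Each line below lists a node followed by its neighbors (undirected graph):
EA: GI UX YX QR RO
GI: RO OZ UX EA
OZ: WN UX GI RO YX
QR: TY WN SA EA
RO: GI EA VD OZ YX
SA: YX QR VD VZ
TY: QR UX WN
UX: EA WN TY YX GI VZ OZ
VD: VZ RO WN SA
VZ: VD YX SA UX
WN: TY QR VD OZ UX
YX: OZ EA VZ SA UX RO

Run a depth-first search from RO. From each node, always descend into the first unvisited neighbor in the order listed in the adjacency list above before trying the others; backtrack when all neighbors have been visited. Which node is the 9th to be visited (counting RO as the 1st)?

EA

Visit RO
RO → GI
GI → OZ
OZ → WN
WN → TY
TY → QR
QR → SA
SA → YX
YX → EA
EA → UX
UX → VZ
VZ → VD

Visit order: RO, GI, OZ, WN, TY, QR, SA, YX, EA, UX, VZ, VD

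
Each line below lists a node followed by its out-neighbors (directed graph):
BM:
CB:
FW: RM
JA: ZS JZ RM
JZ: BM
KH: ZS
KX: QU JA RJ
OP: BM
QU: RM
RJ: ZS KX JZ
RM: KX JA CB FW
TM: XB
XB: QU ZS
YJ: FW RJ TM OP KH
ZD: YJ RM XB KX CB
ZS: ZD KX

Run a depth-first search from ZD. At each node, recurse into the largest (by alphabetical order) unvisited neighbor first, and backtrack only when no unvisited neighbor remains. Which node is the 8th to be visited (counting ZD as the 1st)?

JZ

Visit ZD
ZD → YJ
YJ → TM
TM → XB
XB → ZS
ZS → KX
KX → RJ
RJ → JZ
JZ → BM
KX → QU
QU → RM
RM → JA
RM → FW
RM → CB
YJ → OP
YJ → KH

Visit order: ZD, YJ, TM, XB, ZS, KX, RJ, JZ, BM, QU, RM, JA, FW, CB, OP, KH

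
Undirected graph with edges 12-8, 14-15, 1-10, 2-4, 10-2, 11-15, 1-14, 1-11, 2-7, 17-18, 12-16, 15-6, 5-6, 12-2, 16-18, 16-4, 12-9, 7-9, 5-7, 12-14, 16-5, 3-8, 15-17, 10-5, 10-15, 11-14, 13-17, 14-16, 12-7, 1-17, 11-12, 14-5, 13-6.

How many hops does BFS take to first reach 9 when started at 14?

2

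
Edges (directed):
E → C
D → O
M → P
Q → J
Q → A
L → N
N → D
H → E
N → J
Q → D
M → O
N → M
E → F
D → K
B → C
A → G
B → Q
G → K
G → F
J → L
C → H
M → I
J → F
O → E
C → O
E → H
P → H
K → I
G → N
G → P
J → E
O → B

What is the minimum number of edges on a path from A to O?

4

Level 0: A
Level 1: G
Level 2: F, K, N, P
Level 3: D, H, I, J, M
Level 4: E, L, O
Level 5: B, C
Level 6: Q
O first appears at level 4.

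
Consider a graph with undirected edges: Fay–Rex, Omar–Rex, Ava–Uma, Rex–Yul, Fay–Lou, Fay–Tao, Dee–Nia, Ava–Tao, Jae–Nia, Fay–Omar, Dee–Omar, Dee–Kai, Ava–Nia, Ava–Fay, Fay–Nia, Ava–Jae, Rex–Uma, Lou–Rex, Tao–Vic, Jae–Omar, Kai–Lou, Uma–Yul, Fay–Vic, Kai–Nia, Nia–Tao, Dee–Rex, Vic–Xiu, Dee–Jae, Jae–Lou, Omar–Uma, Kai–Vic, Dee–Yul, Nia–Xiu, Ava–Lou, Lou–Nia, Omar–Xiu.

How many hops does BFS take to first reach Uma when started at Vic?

Level 0: Vic
Level 1: Fay, Kai, Tao, Xiu
Level 2: Ava, Dee, Lou, Nia, Omar, Rex
Level 3: Jae, Uma, Yul
Uma first appears at level 3.

3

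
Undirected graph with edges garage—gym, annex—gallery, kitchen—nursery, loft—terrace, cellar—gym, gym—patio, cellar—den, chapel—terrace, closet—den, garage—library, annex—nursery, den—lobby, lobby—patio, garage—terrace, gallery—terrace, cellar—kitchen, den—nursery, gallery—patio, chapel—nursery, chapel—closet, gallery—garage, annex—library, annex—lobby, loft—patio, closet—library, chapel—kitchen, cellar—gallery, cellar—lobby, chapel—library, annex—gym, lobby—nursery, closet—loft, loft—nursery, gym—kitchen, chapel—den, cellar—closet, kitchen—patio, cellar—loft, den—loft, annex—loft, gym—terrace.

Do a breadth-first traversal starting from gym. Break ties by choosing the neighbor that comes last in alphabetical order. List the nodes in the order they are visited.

Visit gym; enqueue terrace, patio, kitchen, garage, cellar, annex → queue [terrace, patio, kitchen, garage, cellar, annex]
Visit terrace; enqueue loft, gallery, chapel → queue [patio, kitchen, garage, cellar, annex, loft, gallery, chapel]
Visit patio; enqueue lobby → queue [kitchen, garage, cellar, annex, loft, gallery, chapel, lobby]
Visit kitchen; enqueue nursery → queue [garage, cellar, annex, loft, gallery, chapel, lobby, nursery]
Visit garage; enqueue library → queue [cellar, annex, loft, gallery, chapel, lobby, nursery, library]
Visit cellar; enqueue den, closet → queue [annex, loft, gallery, chapel, lobby, nursery, library, den, closet]
Visit annex → queue [loft, gallery, chapel, lobby, nursery, library, den, closet]
Visit loft → queue [gallery, chapel, lobby, nursery, library, den, closet]
Visit gallery → queue [chapel, lobby, nursery, library, den, closet]
Visit chapel → queue [lobby, nursery, library, den, closet]
Visit lobby → queue [nursery, library, den, closet]
Visit nursery → queue [library, den, closet]
Visit library → queue [den, closet]
Visit den → queue [closet]
Visit closet → queue []

gym, terrace, patio, kitchen, garage, cellar, annex, loft, gallery, chapel, lobby, nursery, library, den, closet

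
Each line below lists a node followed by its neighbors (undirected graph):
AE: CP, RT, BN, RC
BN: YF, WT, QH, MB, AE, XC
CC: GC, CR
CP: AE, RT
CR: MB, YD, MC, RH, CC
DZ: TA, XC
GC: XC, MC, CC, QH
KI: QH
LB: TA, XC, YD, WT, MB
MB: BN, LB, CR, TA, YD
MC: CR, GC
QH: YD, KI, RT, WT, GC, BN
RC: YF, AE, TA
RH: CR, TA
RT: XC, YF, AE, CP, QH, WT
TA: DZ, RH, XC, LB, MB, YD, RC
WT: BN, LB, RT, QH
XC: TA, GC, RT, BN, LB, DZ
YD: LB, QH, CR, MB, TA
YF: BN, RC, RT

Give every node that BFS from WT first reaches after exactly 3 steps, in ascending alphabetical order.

Level 0: WT
Level 1: BN, LB, QH, RT
Level 2: AE, CP, GC, KI, MB, TA, XC, YD, YF
Level 3: CC, CR, DZ, MC, RC, RH

CC, CR, DZ, MC, RC, RH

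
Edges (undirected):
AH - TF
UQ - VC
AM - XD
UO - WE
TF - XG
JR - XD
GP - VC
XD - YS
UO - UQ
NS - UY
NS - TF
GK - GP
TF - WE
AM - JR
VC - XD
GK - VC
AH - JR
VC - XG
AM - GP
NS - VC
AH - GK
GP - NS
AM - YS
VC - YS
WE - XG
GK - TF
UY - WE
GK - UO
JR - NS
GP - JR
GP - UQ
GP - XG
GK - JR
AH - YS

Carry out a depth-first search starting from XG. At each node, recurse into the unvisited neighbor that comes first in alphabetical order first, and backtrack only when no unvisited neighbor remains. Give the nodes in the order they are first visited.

Visit XG
XG → GP
GP → AM
AM → JR
JR → AH
AH → GK
GK → TF
TF → NS
NS → UY
UY → WE
WE → UO
UO → UQ
UQ → VC
VC → XD
XD → YS

XG, GP, AM, JR, AH, GK, TF, NS, UY, WE, UO, UQ, VC, XD, YS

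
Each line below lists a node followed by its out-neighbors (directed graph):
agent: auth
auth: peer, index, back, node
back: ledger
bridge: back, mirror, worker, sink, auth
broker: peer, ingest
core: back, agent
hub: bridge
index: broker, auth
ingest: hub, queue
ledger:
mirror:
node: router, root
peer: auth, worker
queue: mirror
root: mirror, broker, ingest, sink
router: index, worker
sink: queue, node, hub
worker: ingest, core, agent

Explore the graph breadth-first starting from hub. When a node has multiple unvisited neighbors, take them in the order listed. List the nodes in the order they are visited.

hub bridge back mirror worker sink auth ledger ingest core agent queue node peer index router root broker

Visit hub; enqueue bridge → queue [bridge]
Visit bridge; enqueue back, mirror, worker, sink, auth → queue [back, mirror, worker, sink, auth]
Visit back; enqueue ledger → queue [mirror, worker, sink, auth, ledger]
Visit mirror → queue [worker, sink, auth, ledger]
Visit worker; enqueue ingest, core, agent → queue [sink, auth, ledger, ingest, core, agent]
Visit sink; enqueue queue, node → queue [auth, ledger, ingest, core, agent, queue, node]
Visit auth; enqueue peer, index → queue [ledger, ingest, core, agent, queue, node, peer, index]
Visit ledger → queue [ingest, core, agent, queue, node, peer, index]
Visit ingest → queue [core, agent, queue, node, peer, index]
Visit core → queue [agent, queue, node, peer, index]
Visit agent → queue [queue, node, peer, index]
Visit queue → queue [node, peer, index]
Visit node; enqueue router, root → queue [peer, index, router, root]
Visit peer → queue [index, router, root]
Visit index; enqueue broker → queue [router, root, broker]
Visit router → queue [root, broker]
Visit root → queue [broker]
Visit broker → queue []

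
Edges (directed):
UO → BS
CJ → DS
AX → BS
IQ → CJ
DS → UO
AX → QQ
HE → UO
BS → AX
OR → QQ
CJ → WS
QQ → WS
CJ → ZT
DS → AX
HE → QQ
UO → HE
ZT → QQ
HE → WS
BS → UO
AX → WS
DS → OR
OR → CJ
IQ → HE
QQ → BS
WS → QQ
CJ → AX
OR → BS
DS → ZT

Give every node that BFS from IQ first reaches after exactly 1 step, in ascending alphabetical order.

CJ, HE

Level 0: IQ
Level 1: CJ, HE
Level 2: AX, DS, QQ, UO, WS, ZT
Level 3: BS, OR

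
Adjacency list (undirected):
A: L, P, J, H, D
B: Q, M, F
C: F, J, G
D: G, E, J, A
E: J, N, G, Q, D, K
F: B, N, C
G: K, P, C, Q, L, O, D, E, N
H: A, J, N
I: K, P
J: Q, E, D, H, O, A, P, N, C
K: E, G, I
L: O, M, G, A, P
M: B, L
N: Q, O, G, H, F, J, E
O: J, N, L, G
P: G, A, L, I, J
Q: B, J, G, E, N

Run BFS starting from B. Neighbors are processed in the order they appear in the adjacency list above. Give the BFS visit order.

Visit B; enqueue Q, M, F → queue [Q, M, F]
Visit Q; enqueue J, G, E, N → queue [M, F, J, G, E, N]
Visit M; enqueue L → queue [F, J, G, E, N, L]
Visit F; enqueue C → queue [J, G, E, N, L, C]
Visit J; enqueue D, H, O, A, P → queue [G, E, N, L, C, D, H, O, A, P]
Visit G; enqueue K → queue [E, N, L, C, D, H, O, A, P, K]
Visit E → queue [N, L, C, D, H, O, A, P, K]
Visit N → queue [L, C, D, H, O, A, P, K]
Visit L → queue [C, D, H, O, A, P, K]
Visit C → queue [D, H, O, A, P, K]
Visit D → queue [H, O, A, P, K]
Visit H → queue [O, A, P, K]
Visit O → queue [A, P, K]
Visit A → queue [P, K]
Visit P; enqueue I → queue [K, I]
Visit K → queue [I]
Visit I → queue []

B Q M F J G E N L C D H O A P K I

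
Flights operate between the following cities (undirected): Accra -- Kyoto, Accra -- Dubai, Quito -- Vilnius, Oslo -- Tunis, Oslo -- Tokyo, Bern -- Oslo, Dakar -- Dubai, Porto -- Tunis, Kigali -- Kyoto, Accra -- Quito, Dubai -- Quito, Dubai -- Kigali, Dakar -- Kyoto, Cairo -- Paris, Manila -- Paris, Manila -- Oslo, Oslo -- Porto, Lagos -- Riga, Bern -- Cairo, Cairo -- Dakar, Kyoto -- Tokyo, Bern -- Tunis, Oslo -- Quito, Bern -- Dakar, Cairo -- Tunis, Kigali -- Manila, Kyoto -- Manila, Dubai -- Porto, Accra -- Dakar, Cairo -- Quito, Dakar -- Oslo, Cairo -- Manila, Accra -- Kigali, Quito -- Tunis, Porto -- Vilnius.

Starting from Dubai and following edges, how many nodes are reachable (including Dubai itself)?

BFS from Dubai visits: Dubai, Accra, Dakar, Kigali, Porto, Quito, Kyoto, Bern, Cairo, Oslo, Manila, Tunis, Vilnius, Tokyo, Paris
Reachable nodes: 15 of 17 total.

15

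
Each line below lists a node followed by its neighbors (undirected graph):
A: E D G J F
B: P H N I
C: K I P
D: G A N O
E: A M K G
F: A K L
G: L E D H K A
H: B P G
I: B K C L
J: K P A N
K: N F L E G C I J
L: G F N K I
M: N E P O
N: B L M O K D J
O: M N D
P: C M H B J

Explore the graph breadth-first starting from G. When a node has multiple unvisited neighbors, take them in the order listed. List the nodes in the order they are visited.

G L E D H K A F N I M O B P C J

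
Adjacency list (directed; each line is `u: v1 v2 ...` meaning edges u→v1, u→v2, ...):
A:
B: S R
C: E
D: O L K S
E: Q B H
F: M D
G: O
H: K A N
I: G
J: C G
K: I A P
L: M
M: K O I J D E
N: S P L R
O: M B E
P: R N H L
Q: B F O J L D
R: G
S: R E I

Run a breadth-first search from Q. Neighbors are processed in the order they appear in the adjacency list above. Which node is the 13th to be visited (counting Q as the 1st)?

Visit Q; enqueue B, F, O, J, L, D → queue [B, F, O, J, L, D]
Visit B; enqueue S, R → queue [F, O, J, L, D, S, R]
Visit F; enqueue M → queue [O, J, L, D, S, R, M]
Visit O; enqueue E → queue [J, L, D, S, R, M, E]
Visit J; enqueue C, G → queue [L, D, S, R, M, E, C, G]
Visit L → queue [D, S, R, M, E, C, G]
Visit D; enqueue K → queue [S, R, M, E, C, G, K]
Visit S; enqueue I → queue [R, M, E, C, G, K, I]
Visit R → queue [M, E, C, G, K, I]
Visit M → queue [E, C, G, K, I]
Visit E; enqueue H → queue [C, G, K, I, H]
Visit C → queue [G, K, I, H]
Visit G → queue [K, I, H]
Visit K; enqueue A, P → queue [I, H, A, P]
Visit I → queue [H, A, P]
Visit H; enqueue N → queue [A, P, N]
Visit A → queue [P, N]
Visit P → queue [N]
Visit N → queue []

Visit order: Q, B, F, O, J, L, D, S, R, M, E, C, G, K, I, H, A, P, N

G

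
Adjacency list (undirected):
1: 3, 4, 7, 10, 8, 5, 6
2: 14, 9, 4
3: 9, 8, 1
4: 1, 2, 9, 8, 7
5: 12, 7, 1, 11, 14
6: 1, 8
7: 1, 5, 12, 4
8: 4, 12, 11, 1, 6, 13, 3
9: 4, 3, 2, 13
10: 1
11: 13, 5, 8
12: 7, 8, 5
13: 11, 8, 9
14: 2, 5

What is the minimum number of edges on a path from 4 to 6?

Level 0: 4
Level 1: 1, 2, 7, 8, 9
Level 2: 3, 5, 6, 10, 11, 12, 13, 14
6 first appears at level 2.

2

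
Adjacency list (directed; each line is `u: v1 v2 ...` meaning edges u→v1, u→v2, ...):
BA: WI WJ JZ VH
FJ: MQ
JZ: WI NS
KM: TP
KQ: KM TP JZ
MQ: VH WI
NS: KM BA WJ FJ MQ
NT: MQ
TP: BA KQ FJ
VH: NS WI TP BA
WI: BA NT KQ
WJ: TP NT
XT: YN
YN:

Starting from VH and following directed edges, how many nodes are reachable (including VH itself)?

12

BFS from VH visits: VH, BA, NS, TP, WI, JZ, WJ, FJ, KM, MQ, KQ, NT
Reachable nodes: 12 of 14 total.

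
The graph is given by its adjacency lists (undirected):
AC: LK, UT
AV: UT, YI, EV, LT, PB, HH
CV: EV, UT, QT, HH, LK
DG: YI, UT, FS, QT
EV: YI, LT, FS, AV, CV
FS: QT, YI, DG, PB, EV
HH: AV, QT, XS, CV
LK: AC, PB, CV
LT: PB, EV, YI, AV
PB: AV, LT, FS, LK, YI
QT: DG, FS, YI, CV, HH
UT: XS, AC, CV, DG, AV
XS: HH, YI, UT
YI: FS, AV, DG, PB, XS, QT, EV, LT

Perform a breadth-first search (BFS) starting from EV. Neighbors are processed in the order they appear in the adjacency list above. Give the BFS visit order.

EV YI LT FS AV CV DG PB XS QT UT HH LK AC

Visit EV; enqueue YI, LT, FS, AV, CV → queue [YI, LT, FS, AV, CV]
Visit YI; enqueue DG, PB, XS, QT → queue [LT, FS, AV, CV, DG, PB, XS, QT]
Visit LT → queue [FS, AV, CV, DG, PB, XS, QT]
Visit FS → queue [AV, CV, DG, PB, XS, QT]
Visit AV; enqueue UT, HH → queue [CV, DG, PB, XS, QT, UT, HH]
Visit CV; enqueue LK → queue [DG, PB, XS, QT, UT, HH, LK]
Visit DG → queue [PB, XS, QT, UT, HH, LK]
Visit PB → queue [XS, QT, UT, HH, LK]
Visit XS → queue [QT, UT, HH, LK]
Visit QT → queue [UT, HH, LK]
Visit UT; enqueue AC → queue [HH, LK, AC]
Visit HH → queue [LK, AC]
Visit LK → queue [AC]
Visit AC → queue []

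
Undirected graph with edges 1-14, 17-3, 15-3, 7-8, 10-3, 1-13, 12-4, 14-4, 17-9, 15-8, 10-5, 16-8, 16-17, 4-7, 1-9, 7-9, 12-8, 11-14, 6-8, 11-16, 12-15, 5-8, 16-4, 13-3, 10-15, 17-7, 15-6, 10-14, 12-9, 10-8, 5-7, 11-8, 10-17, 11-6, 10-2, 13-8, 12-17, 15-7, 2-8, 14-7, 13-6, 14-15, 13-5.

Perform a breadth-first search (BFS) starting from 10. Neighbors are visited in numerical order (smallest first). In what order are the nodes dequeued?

Visit 10; enqueue 2, 3, 5, 8, 14, 15, 17 → queue [2, 3, 5, 8, 14, 15, 17]
Visit 2 → queue [3, 5, 8, 14, 15, 17]
Visit 3; enqueue 13 → queue [5, 8, 14, 15, 17, 13]
Visit 5; enqueue 7 → queue [8, 14, 15, 17, 13, 7]
Visit 8; enqueue 6, 11, 12, 16 → queue [14, 15, 17, 13, 7, 6, 11, 12, 16]
Visit 14; enqueue 1, 4 → queue [15, 17, 13, 7, 6, 11, 12, 16, 1, 4]
Visit 15 → queue [17, 13, 7, 6, 11, 12, 16, 1, 4]
Visit 17; enqueue 9 → queue [13, 7, 6, 11, 12, 16, 1, 4, 9]
Visit 13 → queue [7, 6, 11, 12, 16, 1, 4, 9]
Visit 7 → queue [6, 11, 12, 16, 1, 4, 9]
Visit 6 → queue [11, 12, 16, 1, 4, 9]
Visit 11 → queue [12, 16, 1, 4, 9]
Visit 12 → queue [16, 1, 4, 9]
Visit 16 → queue [1, 4, 9]
Visit 1 → queue [4, 9]
Visit 4 → queue [9]
Visit 9 → queue []

10 2 3 5 8 14 15 17 13 7 6 11 12 16 1 4 9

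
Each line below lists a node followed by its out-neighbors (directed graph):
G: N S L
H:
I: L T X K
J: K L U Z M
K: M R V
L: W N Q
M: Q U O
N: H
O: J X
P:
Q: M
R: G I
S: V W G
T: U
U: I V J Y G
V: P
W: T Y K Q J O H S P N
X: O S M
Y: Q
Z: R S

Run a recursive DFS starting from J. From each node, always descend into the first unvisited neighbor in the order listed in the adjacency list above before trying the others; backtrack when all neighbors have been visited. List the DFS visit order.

J → K → M → Q → U → I → L → W → T → Y → O → X → S → V → P → G → N → H → R → Z

Visit J
J → K
K → M
M → Q
M → U
U → I
I → L
L → W
W → T
W → Y
W → O
O → X
X → S
S → V
V → P
S → G
G → N
N → H
K → R
J → Z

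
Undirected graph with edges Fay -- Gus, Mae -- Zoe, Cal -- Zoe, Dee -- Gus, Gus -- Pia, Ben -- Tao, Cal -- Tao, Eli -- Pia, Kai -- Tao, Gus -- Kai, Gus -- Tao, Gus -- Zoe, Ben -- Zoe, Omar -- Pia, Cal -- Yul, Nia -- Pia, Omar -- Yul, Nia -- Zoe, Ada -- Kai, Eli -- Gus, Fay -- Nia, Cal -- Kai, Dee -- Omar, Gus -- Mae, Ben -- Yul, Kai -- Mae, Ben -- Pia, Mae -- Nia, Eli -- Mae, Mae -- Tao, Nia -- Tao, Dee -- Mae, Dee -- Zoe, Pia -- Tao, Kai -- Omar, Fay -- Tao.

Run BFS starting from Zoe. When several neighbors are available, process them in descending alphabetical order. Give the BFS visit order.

Zoe -> Nia -> Mae -> Gus -> Dee -> Cal -> Ben -> Tao -> Pia -> Fay -> Kai -> Eli -> Omar -> Yul -> Ada

Visit Zoe; enqueue Nia, Mae, Gus, Dee, Cal, Ben → queue [Nia, Mae, Gus, Dee, Cal, Ben]
Visit Nia; enqueue Tao, Pia, Fay → queue [Mae, Gus, Dee, Cal, Ben, Tao, Pia, Fay]
Visit Mae; enqueue Kai, Eli → queue [Gus, Dee, Cal, Ben, Tao, Pia, Fay, Kai, Eli]
Visit Gus → queue [Dee, Cal, Ben, Tao, Pia, Fay, Kai, Eli]
Visit Dee; enqueue Omar → queue [Cal, Ben, Tao, Pia, Fay, Kai, Eli, Omar]
Visit Cal; enqueue Yul → queue [Ben, Tao, Pia, Fay, Kai, Eli, Omar, Yul]
Visit Ben → queue [Tao, Pia, Fay, Kai, Eli, Omar, Yul]
Visit Tao → queue [Pia, Fay, Kai, Eli, Omar, Yul]
Visit Pia → queue [Fay, Kai, Eli, Omar, Yul]
Visit Fay → queue [Kai, Eli, Omar, Yul]
Visit Kai; enqueue Ada → queue [Eli, Omar, Yul, Ada]
Visit Eli → queue [Omar, Yul, Ada]
Visit Omar → queue [Yul, Ada]
Visit Yul → queue [Ada]
Visit Ada → queue []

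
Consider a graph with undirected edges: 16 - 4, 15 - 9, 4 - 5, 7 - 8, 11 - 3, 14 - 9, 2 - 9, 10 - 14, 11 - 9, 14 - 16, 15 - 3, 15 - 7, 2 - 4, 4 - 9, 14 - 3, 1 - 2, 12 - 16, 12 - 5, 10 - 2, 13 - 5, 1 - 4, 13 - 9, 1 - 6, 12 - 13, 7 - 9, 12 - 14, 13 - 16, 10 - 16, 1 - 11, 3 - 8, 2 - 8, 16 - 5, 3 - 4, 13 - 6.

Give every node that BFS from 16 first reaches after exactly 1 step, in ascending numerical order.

4, 5, 10, 12, 13, 14

Level 0: 16
Level 1: 4, 5, 10, 12, 13, 14
Level 2: 1, 2, 3, 6, 9
Level 3: 7, 8, 11, 15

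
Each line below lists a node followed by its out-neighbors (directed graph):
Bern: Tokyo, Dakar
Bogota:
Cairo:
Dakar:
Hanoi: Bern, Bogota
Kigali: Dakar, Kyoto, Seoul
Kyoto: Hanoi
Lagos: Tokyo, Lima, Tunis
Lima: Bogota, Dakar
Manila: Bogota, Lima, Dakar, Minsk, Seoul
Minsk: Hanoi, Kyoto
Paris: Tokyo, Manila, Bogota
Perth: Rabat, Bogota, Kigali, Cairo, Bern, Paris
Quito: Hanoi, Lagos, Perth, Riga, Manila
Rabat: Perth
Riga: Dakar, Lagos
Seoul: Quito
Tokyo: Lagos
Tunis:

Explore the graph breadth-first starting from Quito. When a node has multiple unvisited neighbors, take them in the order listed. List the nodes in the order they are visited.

Quito, Hanoi, Lagos, Perth, Riga, Manila, Bern, Bogota, Tokyo, Lima, Tunis, Rabat, Kigali, Cairo, Paris, Dakar, Minsk, Seoul, Kyoto

Visit Quito; enqueue Hanoi, Lagos, Perth, Riga, Manila → queue [Hanoi, Lagos, Perth, Riga, Manila]
Visit Hanoi; enqueue Bern, Bogota → queue [Lagos, Perth, Riga, Manila, Bern, Bogota]
Visit Lagos; enqueue Tokyo, Lima, Tunis → queue [Perth, Riga, Manila, Bern, Bogota, Tokyo, Lima, Tunis]
Visit Perth; enqueue Rabat, Kigali, Cairo, Paris → queue [Riga, Manila, Bern, Bogota, Tokyo, Lima, Tunis, Rabat, Kigali, Cairo, Paris]
Visit Riga; enqueue Dakar → queue [Manila, Bern, Bogota, Tokyo, Lima, Tunis, Rabat, Kigali, Cairo, Paris, Dakar]
Visit Manila; enqueue Minsk, Seoul → queue [Bern, Bogota, Tokyo, Lima, Tunis, Rabat, Kigali, Cairo, Paris, Dakar, Minsk, Seoul]
Visit Bern → queue [Bogota, Tokyo, Lima, Tunis, Rabat, Kigali, Cairo, Paris, Dakar, Minsk, Seoul]
Visit Bogota → queue [Tokyo, Lima, Tunis, Rabat, Kigali, Cairo, Paris, Dakar, Minsk, Seoul]
Visit Tokyo → queue [Lima, Tunis, Rabat, Kigali, Cairo, Paris, Dakar, Minsk, Seoul]
Visit Lima → queue [Tunis, Rabat, Kigali, Cairo, Paris, Dakar, Minsk, Seoul]
Visit Tunis → queue [Rabat, Kigali, Cairo, Paris, Dakar, Minsk, Seoul]
Visit Rabat → queue [Kigali, Cairo, Paris, Dakar, Minsk, Seoul]
Visit Kigali; enqueue Kyoto → queue [Cairo, Paris, Dakar, Minsk, Seoul, Kyoto]
Visit Cairo → queue [Paris, Dakar, Minsk, Seoul, Kyoto]
Visit Paris → queue [Dakar, Minsk, Seoul, Kyoto]
Visit Dakar → queue [Minsk, Seoul, Kyoto]
Visit Minsk → queue [Seoul, Kyoto]
Visit Seoul → queue [Kyoto]
Visit Kyoto → queue []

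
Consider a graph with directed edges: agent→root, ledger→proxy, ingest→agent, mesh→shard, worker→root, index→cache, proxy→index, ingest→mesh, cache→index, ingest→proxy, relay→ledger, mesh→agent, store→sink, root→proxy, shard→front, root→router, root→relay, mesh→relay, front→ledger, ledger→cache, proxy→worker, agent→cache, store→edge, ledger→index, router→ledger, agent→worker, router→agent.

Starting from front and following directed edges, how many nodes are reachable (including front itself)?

BFS from front visits: front, ledger, cache, index, proxy, worker, root, relay, router, agent
Reachable nodes: 10 of 16 total.

10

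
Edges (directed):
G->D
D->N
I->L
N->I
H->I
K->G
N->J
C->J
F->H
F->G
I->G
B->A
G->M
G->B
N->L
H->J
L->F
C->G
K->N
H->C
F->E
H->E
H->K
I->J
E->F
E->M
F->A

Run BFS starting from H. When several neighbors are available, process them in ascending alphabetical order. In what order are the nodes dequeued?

Visit H; enqueue C, E, I, J, K → queue [C, E, I, J, K]
Visit C; enqueue G → queue [E, I, J, K, G]
Visit E; enqueue F, M → queue [I, J, K, G, F, M]
Visit I; enqueue L → queue [J, K, G, F, M, L]
Visit J → queue [K, G, F, M, L]
Visit K; enqueue N → queue [G, F, M, L, N]
Visit G; enqueue B, D → queue [F, M, L, N, B, D]
Visit F; enqueue A → queue [M, L, N, B, D, A]
Visit M → queue [L, N, B, D, A]
Visit L → queue [N, B, D, A]
Visit N → queue [B, D, A]
Visit B → queue [D, A]
Visit D → queue [A]
Visit A → queue []

H C E I J K G F M L N B D A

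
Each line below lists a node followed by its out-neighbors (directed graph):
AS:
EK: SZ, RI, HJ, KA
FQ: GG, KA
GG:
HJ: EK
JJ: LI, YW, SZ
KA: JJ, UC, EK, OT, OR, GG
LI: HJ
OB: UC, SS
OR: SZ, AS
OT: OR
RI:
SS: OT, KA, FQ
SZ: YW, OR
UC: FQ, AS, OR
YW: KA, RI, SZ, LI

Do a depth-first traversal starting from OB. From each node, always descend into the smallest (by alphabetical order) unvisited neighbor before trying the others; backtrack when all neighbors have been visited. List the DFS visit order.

OB SS FQ GG KA EK HJ RI SZ OR AS YW LI JJ OT UC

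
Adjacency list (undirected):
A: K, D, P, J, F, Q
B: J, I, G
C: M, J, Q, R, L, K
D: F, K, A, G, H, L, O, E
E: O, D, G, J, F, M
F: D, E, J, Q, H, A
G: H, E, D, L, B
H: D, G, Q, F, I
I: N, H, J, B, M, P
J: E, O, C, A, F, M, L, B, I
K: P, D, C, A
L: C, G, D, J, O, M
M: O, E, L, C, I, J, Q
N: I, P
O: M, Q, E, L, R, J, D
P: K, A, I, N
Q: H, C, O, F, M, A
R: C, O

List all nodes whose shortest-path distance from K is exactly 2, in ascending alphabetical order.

E, F, G, H, I, J, L, M, N, O, Q, R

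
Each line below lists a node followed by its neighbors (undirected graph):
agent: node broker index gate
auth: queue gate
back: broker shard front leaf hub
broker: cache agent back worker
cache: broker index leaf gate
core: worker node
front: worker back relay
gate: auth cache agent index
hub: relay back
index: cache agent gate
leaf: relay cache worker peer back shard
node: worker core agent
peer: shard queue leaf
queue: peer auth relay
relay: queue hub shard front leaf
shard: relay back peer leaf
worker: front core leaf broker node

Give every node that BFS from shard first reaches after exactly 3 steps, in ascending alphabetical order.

agent, auth, core, gate, index, node

Level 0: shard
Level 1: back, leaf, peer, relay
Level 2: broker, cache, front, hub, queue, worker
Level 3: agent, auth, core, gate, index, node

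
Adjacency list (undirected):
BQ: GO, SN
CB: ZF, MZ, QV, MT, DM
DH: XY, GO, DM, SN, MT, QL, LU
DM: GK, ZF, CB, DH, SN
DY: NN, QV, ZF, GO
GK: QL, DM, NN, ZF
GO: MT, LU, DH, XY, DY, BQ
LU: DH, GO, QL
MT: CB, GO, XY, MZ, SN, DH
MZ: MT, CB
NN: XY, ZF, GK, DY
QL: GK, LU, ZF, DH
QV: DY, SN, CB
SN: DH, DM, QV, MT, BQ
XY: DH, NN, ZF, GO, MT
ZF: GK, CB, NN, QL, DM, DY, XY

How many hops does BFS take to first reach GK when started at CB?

Level 0: CB
Level 1: DM, MT, MZ, QV, ZF
Level 2: DH, DY, GK, GO, NN, QL, SN, XY
Level 3: BQ, LU
GK first appears at level 2.

2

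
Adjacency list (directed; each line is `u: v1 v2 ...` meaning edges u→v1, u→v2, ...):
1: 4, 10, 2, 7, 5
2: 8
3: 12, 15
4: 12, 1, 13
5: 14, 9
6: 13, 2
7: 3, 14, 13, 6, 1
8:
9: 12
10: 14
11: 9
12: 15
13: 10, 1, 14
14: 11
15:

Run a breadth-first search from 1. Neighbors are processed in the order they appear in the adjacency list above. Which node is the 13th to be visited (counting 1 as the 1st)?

9

Visit 1; enqueue 4, 10, 2, 7, 5 → queue [4, 10, 2, 7, 5]
Visit 4; enqueue 12, 13 → queue [10, 2, 7, 5, 12, 13]
Visit 10; enqueue 14 → queue [2, 7, 5, 12, 13, 14]
Visit 2; enqueue 8 → queue [7, 5, 12, 13, 14, 8]
Visit 7; enqueue 3, 6 → queue [5, 12, 13, 14, 8, 3, 6]
Visit 5; enqueue 9 → queue [12, 13, 14, 8, 3, 6, 9]
Visit 12; enqueue 15 → queue [13, 14, 8, 3, 6, 9, 15]
Visit 13 → queue [14, 8, 3, 6, 9, 15]
Visit 14; enqueue 11 → queue [8, 3, 6, 9, 15, 11]
Visit 8 → queue [3, 6, 9, 15, 11]
Visit 3 → queue [6, 9, 15, 11]
Visit 6 → queue [9, 15, 11]
Visit 9 → queue [15, 11]
Visit 15 → queue [11]
Visit 11 → queue []

Visit order: 1, 4, 10, 2, 7, 5, 12, 13, 14, 8, 3, 6, 9, 15, 11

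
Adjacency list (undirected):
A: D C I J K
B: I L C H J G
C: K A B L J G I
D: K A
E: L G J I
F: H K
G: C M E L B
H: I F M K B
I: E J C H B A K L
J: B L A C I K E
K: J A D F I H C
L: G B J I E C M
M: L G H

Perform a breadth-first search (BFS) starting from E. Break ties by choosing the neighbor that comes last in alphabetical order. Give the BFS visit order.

E, L, J, I, G, M, C, B, K, A, H, F, D

Visit E; enqueue L, J, I, G → queue [L, J, I, G]
Visit L; enqueue M, C, B → queue [J, I, G, M, C, B]
Visit J; enqueue K, A → queue [I, G, M, C, B, K, A]
Visit I; enqueue H → queue [G, M, C, B, K, A, H]
Visit G → queue [M, C, B, K, A, H]
Visit M → queue [C, B, K, A, H]
Visit C → queue [B, K, A, H]
Visit B → queue [K, A, H]
Visit K; enqueue F, D → queue [A, H, F, D]
Visit A → queue [H, F, D]
Visit H → queue [F, D]
Visit F → queue [D]
Visit D → queue []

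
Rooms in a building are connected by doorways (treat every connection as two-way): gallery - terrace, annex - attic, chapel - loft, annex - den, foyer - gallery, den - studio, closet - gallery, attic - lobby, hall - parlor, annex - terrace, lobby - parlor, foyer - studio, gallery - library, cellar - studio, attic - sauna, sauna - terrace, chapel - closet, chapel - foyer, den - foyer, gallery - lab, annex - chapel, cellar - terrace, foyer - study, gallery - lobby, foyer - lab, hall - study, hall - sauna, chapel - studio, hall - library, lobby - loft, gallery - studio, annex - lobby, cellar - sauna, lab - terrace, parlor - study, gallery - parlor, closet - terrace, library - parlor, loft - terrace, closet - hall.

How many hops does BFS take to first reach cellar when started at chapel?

Level 0: chapel
Level 1: annex, closet, foyer, loft, studio
Level 2: attic, cellar, den, gallery, hall, lab, lobby, study, terrace
Level 3: library, parlor, sauna
cellar first appears at level 2.

2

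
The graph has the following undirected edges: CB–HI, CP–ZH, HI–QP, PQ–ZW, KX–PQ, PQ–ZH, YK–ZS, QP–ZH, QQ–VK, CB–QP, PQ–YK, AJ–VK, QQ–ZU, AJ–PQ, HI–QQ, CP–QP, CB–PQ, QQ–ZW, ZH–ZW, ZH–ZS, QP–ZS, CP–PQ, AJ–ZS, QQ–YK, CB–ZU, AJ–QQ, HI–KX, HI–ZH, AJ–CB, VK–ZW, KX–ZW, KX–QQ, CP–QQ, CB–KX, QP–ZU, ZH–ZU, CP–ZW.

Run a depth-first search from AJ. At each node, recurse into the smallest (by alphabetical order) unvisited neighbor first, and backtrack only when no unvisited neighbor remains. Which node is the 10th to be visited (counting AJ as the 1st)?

Visit AJ
AJ → CB
CB → HI
HI → KX
KX → PQ
PQ → CP
CP → QP
QP → ZH
ZH → ZS
ZS → YK
YK → QQ
QQ → VK
VK → ZW
QQ → ZU

Visit order: AJ, CB, HI, KX, PQ, CP, QP, ZH, ZS, YK, QQ, VK, ZW, ZU

YK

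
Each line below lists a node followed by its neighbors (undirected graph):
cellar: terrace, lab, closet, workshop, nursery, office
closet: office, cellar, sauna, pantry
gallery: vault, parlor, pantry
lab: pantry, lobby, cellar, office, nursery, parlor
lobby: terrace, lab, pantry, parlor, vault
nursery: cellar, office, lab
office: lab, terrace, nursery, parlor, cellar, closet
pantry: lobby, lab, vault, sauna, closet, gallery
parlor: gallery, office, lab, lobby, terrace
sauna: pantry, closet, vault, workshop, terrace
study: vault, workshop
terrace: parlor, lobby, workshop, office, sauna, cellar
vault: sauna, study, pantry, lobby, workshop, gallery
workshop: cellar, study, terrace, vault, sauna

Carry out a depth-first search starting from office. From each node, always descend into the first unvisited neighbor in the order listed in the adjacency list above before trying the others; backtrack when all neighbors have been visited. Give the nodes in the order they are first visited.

Visit office
office → lab
lab → pantry
pantry → lobby
lobby → terrace
terrace → parlor
parlor → gallery
gallery → vault
vault → sauna
sauna → closet
closet → cellar
cellar → workshop
workshop → study
cellar → nursery

office lab pantry lobby terrace parlor gallery vault sauna closet cellar workshop study nursery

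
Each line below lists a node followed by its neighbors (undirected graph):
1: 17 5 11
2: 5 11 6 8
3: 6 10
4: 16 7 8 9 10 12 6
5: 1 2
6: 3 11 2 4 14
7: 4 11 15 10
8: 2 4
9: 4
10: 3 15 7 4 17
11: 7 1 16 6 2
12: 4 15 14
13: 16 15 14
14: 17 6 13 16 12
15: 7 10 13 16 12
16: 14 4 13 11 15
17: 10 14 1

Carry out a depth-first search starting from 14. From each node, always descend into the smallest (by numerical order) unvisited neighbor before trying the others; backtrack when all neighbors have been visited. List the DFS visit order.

Visit 14
14 → 6
6 → 2
2 → 5
5 → 1
1 → 11
11 → 7
7 → 4
4 → 8
4 → 9
4 → 10
10 → 3
10 → 15
15 → 12
15 → 13
13 → 16
10 → 17

14, 6, 2, 5, 1, 11, 7, 4, 8, 9, 10, 3, 15, 12, 13, 16, 17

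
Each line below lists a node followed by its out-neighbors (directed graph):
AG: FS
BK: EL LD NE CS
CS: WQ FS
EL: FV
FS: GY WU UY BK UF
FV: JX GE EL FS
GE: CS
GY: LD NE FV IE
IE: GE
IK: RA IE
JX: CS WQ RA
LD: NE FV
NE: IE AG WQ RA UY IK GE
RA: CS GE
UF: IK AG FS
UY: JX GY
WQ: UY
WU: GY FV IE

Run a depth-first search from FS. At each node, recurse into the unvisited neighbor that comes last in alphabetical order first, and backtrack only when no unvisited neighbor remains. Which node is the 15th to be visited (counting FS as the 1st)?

Visit FS
FS → WU
WU → IE
IE → GE
GE → CS
CS → WQ
WQ → UY
UY → JX
JX → RA
UY → GY
GY → NE
NE → IK
NE → AG
GY → LD
LD → FV
FV → EL
FS → UF
FS → BK

Visit order: FS, WU, IE, GE, CS, WQ, UY, JX, RA, GY, NE, IK, AG, LD, FV, EL, UF, BK

FV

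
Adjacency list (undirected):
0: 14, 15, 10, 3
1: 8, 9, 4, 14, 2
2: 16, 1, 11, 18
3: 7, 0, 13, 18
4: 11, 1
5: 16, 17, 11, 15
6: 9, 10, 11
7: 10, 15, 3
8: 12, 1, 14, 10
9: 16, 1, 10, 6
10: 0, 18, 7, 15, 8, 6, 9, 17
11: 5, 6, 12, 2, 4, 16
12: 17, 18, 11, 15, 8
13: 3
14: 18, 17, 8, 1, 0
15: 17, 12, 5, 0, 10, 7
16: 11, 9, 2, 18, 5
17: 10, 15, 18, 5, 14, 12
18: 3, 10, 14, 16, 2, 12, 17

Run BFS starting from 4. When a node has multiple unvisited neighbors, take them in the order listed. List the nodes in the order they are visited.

4 11 1 5 6 12 2 16 8 9 14 17 15 10 18 0 7 3 13

Visit 4; enqueue 11, 1 → queue [11, 1]
Visit 11; enqueue 5, 6, 12, 2, 16 → queue [1, 5, 6, 12, 2, 16]
Visit 1; enqueue 8, 9, 14 → queue [5, 6, 12, 2, 16, 8, 9, 14]
Visit 5; enqueue 17, 15 → queue [6, 12, 2, 16, 8, 9, 14, 17, 15]
Visit 6; enqueue 10 → queue [12, 2, 16, 8, 9, 14, 17, 15, 10]
Visit 12; enqueue 18 → queue [2, 16, 8, 9, 14, 17, 15, 10, 18]
Visit 2 → queue [16, 8, 9, 14, 17, 15, 10, 18]
Visit 16 → queue [8, 9, 14, 17, 15, 10, 18]
Visit 8 → queue [9, 14, 17, 15, 10, 18]
Visit 9 → queue [14, 17, 15, 10, 18]
Visit 14; enqueue 0 → queue [17, 15, 10, 18, 0]
Visit 17 → queue [15, 10, 18, 0]
Visit 15; enqueue 7 → queue [10, 18, 0, 7]
Visit 10 → queue [18, 0, 7]
Visit 18; enqueue 3 → queue [0, 7, 3]
Visit 0 → queue [7, 3]
Visit 7 → queue [3]
Visit 3; enqueue 13 → queue [13]
Visit 13 → queue []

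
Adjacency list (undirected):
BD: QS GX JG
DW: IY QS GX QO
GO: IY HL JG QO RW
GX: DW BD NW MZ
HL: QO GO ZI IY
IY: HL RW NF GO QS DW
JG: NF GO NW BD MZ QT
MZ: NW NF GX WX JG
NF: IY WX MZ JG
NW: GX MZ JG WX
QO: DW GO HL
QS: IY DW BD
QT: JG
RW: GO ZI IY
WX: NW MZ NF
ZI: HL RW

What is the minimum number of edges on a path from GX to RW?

3

Level 0: GX
Level 1: BD, DW, MZ, NW
Level 2: IY, JG, NF, QO, QS, WX
Level 3: GO, HL, QT, RW
Level 4: ZI
RW first appears at level 3.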